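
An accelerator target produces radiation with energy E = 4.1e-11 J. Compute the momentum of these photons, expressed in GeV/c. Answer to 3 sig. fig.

0.256 GeV/c

Use c = 2.99792458e8 m/s, 1 eV = 1.602176634e-19 J.
The photon relation is p = E/c, giving p = 1.368e-19 kg·m/s.
Converting to GeV/c: p = 0.2559 GeV/c ≈ 0.256 GeV/c.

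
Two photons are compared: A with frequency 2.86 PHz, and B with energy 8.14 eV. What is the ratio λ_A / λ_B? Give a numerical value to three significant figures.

0.688

λ_A = 1.048·10^-7 m (from frequency = 2.86 PHz, via λ = c/f).
λ_B = 1.523·10^-7 m (from energy = 8.14 eV, via λ = hc/E).
Ratio = 1.048·10^-7 / 1.523·10^-7 = 0.688.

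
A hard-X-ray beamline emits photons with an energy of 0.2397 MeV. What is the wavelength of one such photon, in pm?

First convert: E = 0.2397 MeV = 3.8404·10^-14 J.
The photon relation is λ = hc/E, giving λ = 5.172·10^-12 m.
Converting to pm: λ = 5.172 pm ≈ 5.17 pm.

5.17 pm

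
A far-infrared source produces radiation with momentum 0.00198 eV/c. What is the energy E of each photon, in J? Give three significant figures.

3.17e-22 J

Take c = 2.99792458e8 m/s, 1 eV = 1.602176634e-19 J.
Convert to SI: p = 0.00198 eV/c = 1.0582e-30 kg·m/s.
Apply E = pc: E = 3.172e-22 J.
So E ≈ 3.17e-22 J.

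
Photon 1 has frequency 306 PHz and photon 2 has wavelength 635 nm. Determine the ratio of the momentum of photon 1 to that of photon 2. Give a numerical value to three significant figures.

p_1 = 6.763 × 10^-25 kg·m/s (from frequency = 306 PHz, via p = hf/c).
p_2 = 1.043 × 10^-27 kg·m/s (from wavelength = 635 nm, via p = h/λ).
Ratio = 6.763 × 10^-25 / 1.043 × 10^-27 = 648.

648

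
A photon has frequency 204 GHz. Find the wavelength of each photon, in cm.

Take c = 2.99792458·10^8 m/s.
In SI units: f = 204 GHz = 2.04·10^11 Hz.
Since λ = c/f for a photon, λ = 0.001470 m.
Converting to cm: λ = 0.1470 cm ≈ 0.147 cm.

0.147 cm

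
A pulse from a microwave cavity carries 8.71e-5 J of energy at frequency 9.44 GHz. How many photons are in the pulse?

1.39e19 photons

Per-photon energy: E = 6.255e-24 J (from frequency = 9.44 GHz).
N = E_total / E_photon = 8.71e-5 J / 6.255e-24 J = 1.39e19.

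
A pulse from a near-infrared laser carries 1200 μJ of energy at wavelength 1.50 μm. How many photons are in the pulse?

Per-photon energy: E = 1.324·10^-19 J (from wavelength = 1.50 μm).
N = E_total / E_photon = 0.00120 J / 1.324·10^-19 J = 9.06·10^15.

9.06·10^15 photons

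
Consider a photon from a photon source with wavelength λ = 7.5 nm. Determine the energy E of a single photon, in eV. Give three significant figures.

Convert to SI: λ = 7.5 nm = 7.5 × 10^-9 m.
For a photon E = hc/λ, so E = 2.649 × 10^-17 J.
Converting to eV: E = 165.3 eV ≈ 165 eV.

165 eV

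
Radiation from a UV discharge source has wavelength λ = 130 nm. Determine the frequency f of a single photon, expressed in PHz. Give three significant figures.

2.31 PHz

Use c = 2.99792458e8 m/s.
First convert: λ = 130 nm = 1.3e-7 m.
For a photon f = c/λ, so f = 2.306e15 Hz.
Converting to PHz: f = 2.306 PHz ≈ 2.31 PHz.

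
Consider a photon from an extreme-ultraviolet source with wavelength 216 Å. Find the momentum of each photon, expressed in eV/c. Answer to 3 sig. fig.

57.4 eV/c

First convert: λ = 216 Å = 2.16·10^-8 m.
The photon relation is p = h/λ, giving p = 3.068·10^-26 kg·m/s.
Converting to eV/c: p = 57.40 eV/c ≈ 57.4 eV/c.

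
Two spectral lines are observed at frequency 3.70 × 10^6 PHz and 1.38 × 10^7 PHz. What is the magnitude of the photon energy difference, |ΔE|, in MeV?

41.8 MeV

Using E = hf: E₁ = 2.452 × 10^-12 J, E₂ = 9.144 × 10^-12 J.
|ΔE| = |2.452 × 10^-12 − 9.144 × 10^-12| = 6.69 × 10^-12 J = 41.8 MeV.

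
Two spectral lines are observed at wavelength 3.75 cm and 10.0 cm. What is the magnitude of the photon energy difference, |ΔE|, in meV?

0.0207 meV

Using E = hc/λ: E₁ = 5.297e-24 J, E₂ = 1.986e-24 J.
|ΔE| = |5.297e-24 − 1.986e-24| = 3.31e-24 J = 0.0207 meV.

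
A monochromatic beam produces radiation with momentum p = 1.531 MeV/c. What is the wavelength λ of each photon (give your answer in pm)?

(h = 6.62607015e-34 J·s, c = 2.99792458e8 m/s, 1 eV = 1.602176634e-19 J.)
First convert: p = 1.531 MeV/c = 8.1821e-22 kg·m/s.
The photon relation is λ = h/p, giving λ = 8.098e-13 m.
Converting to pm: λ = 0.8098 pm ≈ 0.810 pm.

0.810 pm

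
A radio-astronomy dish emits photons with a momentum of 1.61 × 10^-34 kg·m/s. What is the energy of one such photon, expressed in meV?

The photon relation is E = pc, giving E = 4.827 × 10^-26 J.
Converting to meV: E = 3.013 × 10^-4 meV ≈ 3.01 × 10^-4 meV.

3.01 × 10^-4 meV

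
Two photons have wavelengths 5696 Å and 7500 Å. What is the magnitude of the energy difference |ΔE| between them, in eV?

0.524 eV

Using E = hc/λ: E₁ = 3.4874e-19 J, E₂ = 2.6486e-19 J.
|ΔE| = |3.4874e-19 − 2.6486e-19| = 8.39e-20 J = 0.524 eV.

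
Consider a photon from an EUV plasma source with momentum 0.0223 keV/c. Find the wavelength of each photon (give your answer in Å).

556 Å

(h = 6.62607015e-34 J·s, c = 2.99792458e8 m/s, 1 eV = 1.602176634e-19 J.)
Convert to SI: p = 0.0223 keV/c = 1.1918e-26 kg·m/s.
The photon relation is λ = h/p, giving λ = 5.560e-8 m.
Converting to Å: λ = 556.0 Å ≈ 556 Å.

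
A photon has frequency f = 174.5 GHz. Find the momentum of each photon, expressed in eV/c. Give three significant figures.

7.22e-4 eV/c

In SI units: f = 174.5 GHz = 1.745e11 Hz.
For a photon p = hf/c, so p = 3.857e-31 kg·m/s.
Converting to eV/c: p = 7.217e-4 eV/c ≈ 7.22e-4 eV/c.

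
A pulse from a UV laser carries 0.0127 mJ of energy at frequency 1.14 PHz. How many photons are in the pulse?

1.68·10^13 photons

Per-photon energy: E = 7.554·10^-19 J (from frequency = 1.14 PHz).
N = E_total / E_photon = 1.27·10^-5 J / 7.554·10^-19 J = 1.68·10^13.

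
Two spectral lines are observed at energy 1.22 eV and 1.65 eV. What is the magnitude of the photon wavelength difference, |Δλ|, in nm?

Using λ = hc/E: λ₁ = 1.016 × 10^-6 m, λ₂ = 7.514 × 10^-7 m.
|Δλ| = |1.016 × 10^-6 − 7.514 × 10^-7| = 2.65 × 10^-7 m = 265 nm.

265 nm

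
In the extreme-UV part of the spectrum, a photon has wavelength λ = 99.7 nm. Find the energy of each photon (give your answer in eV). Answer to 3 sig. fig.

(h = 6.62607015e-34 J·s, c = 2.99792458e8 m/s, 1 eV = 1.602176634e-19 J.)
First convert: λ = 99.7 nm = 9.97e-8 m.
Since E = hc/λ for a photon, E = 1.992e-18 J.
Converting to eV: E = 12.44 eV ≈ 12.4 eV.

12.4 eV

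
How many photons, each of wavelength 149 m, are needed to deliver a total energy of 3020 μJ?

Per-photon energy: E = 1.333 × 10^-27 J (from wavelength = 149 m).
N = E_total / E_photon = 0.00302 J / 1.333 × 10^-27 J = 2.27 × 10^24.

2.27 × 10^24 photons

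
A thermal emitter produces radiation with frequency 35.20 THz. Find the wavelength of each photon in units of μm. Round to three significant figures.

Convert to SI: f = 35.20 THz = 3.520e13 Hz.
The photon relation is λ = c/f, giving λ = 8.517e-6 m.
Converting to μm: λ = 8.517 μm ≈ 8.52 μm.

8.52 μm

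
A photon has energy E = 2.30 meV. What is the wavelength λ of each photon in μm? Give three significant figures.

First convert: E = 2.30 meV = 3.6850 × 10^-22 J.
For a photon λ = hc/E, so λ = 5.391 × 10^-4 m.
Converting to μm: λ = 539.1 μm ≈ 539 μm.

539 μm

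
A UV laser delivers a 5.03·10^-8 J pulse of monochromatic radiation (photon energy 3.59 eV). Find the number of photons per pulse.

8.75·10^10 photons

Per-photon energy: E = 5.752·10^-19 J (from energy = 3.59 eV).
N = E_total / E_photon = 5.03·10^-8 J / 5.752·10^-19 J = 8.75·10^10.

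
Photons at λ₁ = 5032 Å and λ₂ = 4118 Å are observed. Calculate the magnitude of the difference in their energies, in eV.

0.547 eV

Using E = hc/λ: E₁ = 3.9476 × 10^-19 J, E₂ = 4.8238 × 10^-19 J.
|ΔE| = |3.9476 × 10^-19 − 4.8238 × 10^-19| = 8.76 × 10^-20 J = 0.547 eV.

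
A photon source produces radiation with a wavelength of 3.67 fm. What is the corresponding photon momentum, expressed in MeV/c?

In SI units: λ = 3.67 fm = 3.67·10^-15 m.
The photon relation is p = h/λ, giving p = 1.805·10^-19 kg·m/s.
Converting to MeV/c: p = 337.8 MeV/c ≈ 338 MeV/c.

338 MeV/c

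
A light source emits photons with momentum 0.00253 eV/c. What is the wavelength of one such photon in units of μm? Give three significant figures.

490 μm

Use h = 6.62607015e-34 J·s, c = 2.99792458e8 m/s, 1 eV = 1.602176634e-19 J.
Convert to SI: p = 0.00253 eV/c = 1.3521e-30 kg·m/s.
Apply λ = h/p: λ = 4.901e-4 m.
Converting to μm: λ = 490.1 μm ≈ 490 μm.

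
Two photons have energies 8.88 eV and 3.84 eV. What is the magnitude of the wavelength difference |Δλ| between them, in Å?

1830 Å

Using λ = hc/E: λ₁ = 1.396e-7 m, λ₂ = 3.229e-7 m.
|Δλ| = |1.396e-7 − 3.229e-7| = 1.83e-7 m = 1830 Å.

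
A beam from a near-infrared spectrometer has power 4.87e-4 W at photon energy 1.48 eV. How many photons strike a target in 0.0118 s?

2.42e13 photons

Total energy: E_total = P·t = 4.87e-4 × 0.0118 = 5.747e-6 J.
Per-photon energy: E = 2.371e-19 J.
N = E_total / E_photon = 2.42e13.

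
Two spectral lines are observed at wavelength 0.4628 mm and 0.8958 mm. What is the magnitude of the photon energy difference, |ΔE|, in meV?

Using E = hc/λ: E₁ = 4.2922·10^-22 J, E₂ = 2.2175·10^-22 J.
|ΔE| = |4.2922·10^-22 − 2.2175·10^-22| = 2.07·10^-22 J = 1.29 meV.

1.29 meV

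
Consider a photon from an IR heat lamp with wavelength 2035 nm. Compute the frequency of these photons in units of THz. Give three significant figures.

147 THz

In SI units: λ = 2035 nm = 2.035 × 10^-6 m.
The photon relation is f = c/λ, giving f = 1.473 × 10^14 Hz.
Converting to THz: f = 147.3 THz ≈ 147 THz.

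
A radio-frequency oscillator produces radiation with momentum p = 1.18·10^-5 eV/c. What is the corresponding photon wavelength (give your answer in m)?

(h = 6.62607015·10^-34 J·s, c = 2.99792458·10^8 m/s, 1 eV = 1.602176634·10^-19 J.)
Convert to SI: p = 1.18·10^-5 eV/c = 6.3063·10^-33 kg·m/s.
Apply λ = h/p: λ = 0.1051 m.
So λ ≈ 0.105 m.

0.105 m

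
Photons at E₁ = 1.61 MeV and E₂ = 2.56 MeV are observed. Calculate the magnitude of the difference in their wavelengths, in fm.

286 fm

Using λ = hc/E: λ₁ = 7.701 × 10^-13 m, λ₂ = 4.843 × 10^-13 m.
|Δλ| = |7.701 × 10^-13 − 4.843 × 10^-13| = 2.86 × 10^-13 m = 286 fm.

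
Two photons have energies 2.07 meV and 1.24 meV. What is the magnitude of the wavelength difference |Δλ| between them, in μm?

401 μm

Using λ = hc/E: λ₁ = 5.990e-4 m, λ₂ = 9.999e-4 m.
|Δλ| = |5.990e-4 − 9.999e-4| = 4.01e-4 m = 401 μm.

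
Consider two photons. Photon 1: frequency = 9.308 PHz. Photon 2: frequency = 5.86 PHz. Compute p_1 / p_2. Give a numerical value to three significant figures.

1.59

p_1 = 2.057 × 10^-26 kg·m/s (from frequency = 9.308 PHz, via p = hf/c).
p_2 = 1.295 × 10^-26 kg·m/s (from frequency = 5.86 PHz, via p = hf/c).
Ratio = 2.057 × 10^-26 / 1.295 × 10^-26 = 1.59.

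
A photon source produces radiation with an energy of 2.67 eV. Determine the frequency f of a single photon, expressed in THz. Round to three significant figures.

Take h = 6.62607015 × 10^-34 J·s, 1 eV = 1.602176634 × 10^-19 J.
First convert: E = 2.67 eV = 4.2778 × 10^-19 J.
Apply f = E/h: f = 6.456 × 10^14 Hz.
Converting to THz: f = 645.6 THz ≈ 646 THz.

646 THz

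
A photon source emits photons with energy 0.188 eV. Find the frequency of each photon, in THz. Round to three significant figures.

45.5 THz

In SI units: E = 0.188 eV = 3.0121·10^-20 J.
Since f = E/h for a photon, f = 4.546·10^13 Hz.
Converting to THz: f = 45.46 THz ≈ 45.5 THz.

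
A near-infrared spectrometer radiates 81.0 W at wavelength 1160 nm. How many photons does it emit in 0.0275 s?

Total energy: E_total = P·t = 81.0 × 0.0275 = 2.228 J.
Per-photon energy: E = 1.712·10^-19 J.
N = E_total / E_photon = 1.30·10^19.

1.30·10^19 photons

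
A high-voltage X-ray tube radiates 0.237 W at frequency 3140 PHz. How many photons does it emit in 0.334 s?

3.80e13 photons

Total energy: E_total = P·t = 0.237 × 0.334 = 0.07916 J.
Per-photon energy: E = 2.081e-15 J.
N = E_total / E_photon = 3.80e13.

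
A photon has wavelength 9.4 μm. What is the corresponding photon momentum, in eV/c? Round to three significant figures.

(h = 6.62607015e-34 J·s, c = 2.99792458e8 m/s, 1 eV = 1.602176634e-19 J.)
First convert: λ = 9.4 μm = 9.4e-6 m.
Apply p = h/λ: p = 7.049e-29 kg·m/s.
Converting to eV/c: p = 0.1319 eV/c ≈ 0.132 eV/c.

0.132 eV/c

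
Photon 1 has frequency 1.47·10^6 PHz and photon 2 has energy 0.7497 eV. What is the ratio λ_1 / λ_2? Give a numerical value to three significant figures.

λ_1 = 2.039·10^-13 m (from frequency = 1.47·10^6 PHz, via λ = c/f).
λ_2 = 1.654·10^-6 m (from energy = 0.7497 eV, via λ = hc/E).
Ratio = 2.039·10^-13 / 1.654·10^-6 = 1.23·10^-7.

1.23·10^-7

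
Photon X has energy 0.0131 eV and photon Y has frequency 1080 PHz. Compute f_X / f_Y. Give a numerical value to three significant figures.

2.93 × 10^-6

f_X = 3.168 × 10^12 Hz (from energy = 0.0131 eV, via f = E/h).
f_Y = 1.080 × 10^18 Hz (from frequency = 1080 PHz, via f given directly).
Ratio = 3.168 × 10^12 / 1.080 × 10^18 = 2.93 × 10^-6.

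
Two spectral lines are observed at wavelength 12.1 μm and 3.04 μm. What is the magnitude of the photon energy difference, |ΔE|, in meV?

Using E = hc/λ: E₁ = 1.642 × 10^-20 J, E₂ = 6.534 × 10^-20 J.
|ΔE| = |1.642 × 10^-20 − 6.534 × 10^-20| = 4.89 × 10^-20 J = 305 meV.

305 meV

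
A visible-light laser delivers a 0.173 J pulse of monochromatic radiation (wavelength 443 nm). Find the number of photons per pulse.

Per-photon energy: E = 4.484·10^-19 J (from wavelength = 443 nm).
N = E_total / E_photon = 0.173 J / 4.484·10^-19 J = 3.86·10^17.

3.86·10^17 photons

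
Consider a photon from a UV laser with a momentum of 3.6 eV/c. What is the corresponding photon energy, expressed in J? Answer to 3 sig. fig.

In SI units: p = 3.6 eV/c = 1.9239e-27 kg·m/s.
Since E = pc for a photon, E = 5.768e-19 J.
So E ≈ 5.77e-19 J.

5.77e-19 J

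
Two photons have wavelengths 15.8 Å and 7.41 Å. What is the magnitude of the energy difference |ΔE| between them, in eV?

Using E = hc/λ: E₁ = 1.257e-16 J, E₂ = 2.681e-16 J.
|ΔE| = |1.257e-16 − 2.681e-16| = 1.42e-16 J = 888 eV.

888 eV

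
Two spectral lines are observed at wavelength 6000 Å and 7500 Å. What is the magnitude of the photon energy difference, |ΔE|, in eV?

0.413 eV

Using E = hc/λ: E₁ = 3.311e-19 J, E₂ = 2.649e-19 J.
|ΔE| = |3.311e-19 − 2.649e-19| = 6.62e-20 J = 0.413 eV.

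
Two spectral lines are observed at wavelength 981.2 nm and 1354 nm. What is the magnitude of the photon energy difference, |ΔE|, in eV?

0.348 eV

Using E = hc/λ: E₁ = 2.0245e-19 J, E₂ = 1.4671e-19 J.
|ΔE| = |2.0245e-19 − 1.4671e-19| = 5.57e-20 J = 0.348 eV.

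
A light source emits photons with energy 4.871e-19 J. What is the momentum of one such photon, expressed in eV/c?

3.04 eV/c

Use c = 2.99792458e8 m/s, 1 eV = 1.602176634e-19 J.
Apply p = E/c: p = 1.625e-27 kg·m/s.
Converting to eV/c: p = 3.040 eV/c ≈ 3.04 eV/c.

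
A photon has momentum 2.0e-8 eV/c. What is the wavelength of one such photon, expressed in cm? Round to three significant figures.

6200 cm

First convert: p = 2.0e-8 eV/c = 1.0689e-35 kg·m/s.
The photon relation is λ = h/p, giving λ = 61.99 m.
Converting to cm: λ = 6199 cm ≈ 6200 cm.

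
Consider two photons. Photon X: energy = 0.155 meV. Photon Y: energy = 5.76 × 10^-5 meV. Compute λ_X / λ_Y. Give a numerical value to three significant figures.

λ_X = 0.007999 m (from energy = 0.155 meV, via λ = hc/E).
λ_Y = 21.53 m (from energy = 5.76 × 10^-5 meV, via λ = hc/E).
Ratio = 0.007999 / 21.53 = 3.72 × 10^-4.

3.72 × 10^-4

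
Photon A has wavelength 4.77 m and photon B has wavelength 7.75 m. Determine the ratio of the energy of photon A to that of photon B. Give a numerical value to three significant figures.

1.62

E_A = 4.164·10^-26 J (from wavelength = 4.77 m, via E = hc/λ).
E_B = 2.563·10^-26 J (from wavelength = 7.75 m, via E = hc/λ).
Ratio = 4.164·10^-26 / 2.563·10^-26 = 1.62.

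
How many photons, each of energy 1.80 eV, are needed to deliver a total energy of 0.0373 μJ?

Per-photon energy: E = 2.884 × 10^-19 J (from energy = 1.80 eV).
N = E_total / E_photon = 3.73 × 10^-8 J / 2.884 × 10^-19 J = 1.29 × 10^11.

1.29 × 10^11 photons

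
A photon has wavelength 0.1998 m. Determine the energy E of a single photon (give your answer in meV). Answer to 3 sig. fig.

Take h = 6.62607015e-34 J·s, c = 2.99792458e8 m/s, 1 eV = 1.602176634e-19 J.
Since E = hc/λ for a photon, E = 9.942e-25 J.
Converting to meV: E = 0.006205 meV ≈ 6.21e-3 meV.

6.21e-3 meV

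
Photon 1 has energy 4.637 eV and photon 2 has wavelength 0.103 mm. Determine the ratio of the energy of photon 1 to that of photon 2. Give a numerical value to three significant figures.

E_1 = 7.429e-19 J (from energy = 4.637 eV, via E given directly).
E_2 = 1.929e-21 J (from wavelength = 0.103 mm, via E = hc/λ).
Ratio = 7.429e-19 / 1.929e-21 = 385.

385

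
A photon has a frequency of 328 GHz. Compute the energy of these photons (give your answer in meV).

In SI units: f = 328 GHz = 3.28e11 Hz.
Apply E = hf: E = 2.173e-22 J.
Converting to meV: E = 1.356 meV ≈ 1.36 meV.

1.36 meV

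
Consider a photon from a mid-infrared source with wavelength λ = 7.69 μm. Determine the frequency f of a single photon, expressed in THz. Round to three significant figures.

39.0 THz

Take c = 2.99792458e8 m/s.
In SI units: λ = 7.69 μm = 7.69e-6 m.
For a photon f = c/λ, so f = 3.898e13 Hz.
Converting to THz: f = 38.98 THz ≈ 39.0 THz.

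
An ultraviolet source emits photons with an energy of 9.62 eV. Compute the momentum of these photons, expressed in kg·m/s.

In SI units: E = 9.62 eV = 1.5413·10^-18 J.
For a photon p = E/c, so p = 5.141·10^-27 kg·m/s.
So p ≈ 5.14·10^-27 kg·m/s.

5.14·10^-27 kg·m/s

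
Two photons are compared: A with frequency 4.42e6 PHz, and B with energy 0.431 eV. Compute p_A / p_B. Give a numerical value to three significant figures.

p_A = 9.769e-21 kg·m/s (from frequency = 4.42e6 PHz, via p = hf/c).
p_B = 2.303e-28 kg·m/s (from energy = 0.431 eV, via p = E/c).
Ratio = 9.769e-21 / 2.303e-28 = 4.24e7.

4.24e7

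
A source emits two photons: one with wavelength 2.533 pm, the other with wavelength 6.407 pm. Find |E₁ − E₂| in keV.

Using E = hc/λ: E₁ = 7.8423 × 10^-14 J, E₂ = 3.1004 × 10^-14 J.
|ΔE| = |7.8423 × 10^-14 − 3.1004 × 10^-14| = 4.74 × 10^-14 J = 296 keV.

296 keV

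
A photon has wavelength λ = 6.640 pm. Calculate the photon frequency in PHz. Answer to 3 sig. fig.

(c = 2.99792458·10^8 m/s.)
First convert: λ = 6.640 pm = 6.640·10^-12 m.
The photon relation is f = c/λ, giving f = 4.515·10^19 Hz.
Converting to PHz: f = 45150 PHz ≈ 4.51·10^4 PHz.

4.51·10^4 PHz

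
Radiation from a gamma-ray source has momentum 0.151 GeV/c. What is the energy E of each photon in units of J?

2.42e-11 J

Take c = 2.99792458e8 m/s, 1 eV = 1.602176634e-19 J.
In SI units: p = 0.151 GeV/c = 8.0699e-20 kg·m/s.
Apply E = pc: E = 2.419e-11 J.
So E ≈ 2.42e-11 J.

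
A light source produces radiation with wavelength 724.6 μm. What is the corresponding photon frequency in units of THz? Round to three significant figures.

First convert: λ = 724.6 μm = 7.246e-4 m.
Apply f = c/λ: f = 4.137e11 Hz.
Converting to THz: f = 0.4137 THz ≈ 0.414 THz.

0.414 THz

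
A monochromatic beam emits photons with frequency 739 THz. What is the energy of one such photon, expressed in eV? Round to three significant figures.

3.06 eV

First convert: f = 739 THz = 7.39 × 10^14 Hz.
Since E = hf for a photon, E = 4.897 × 10^-19 J.
Converting to eV: E = 3.056 eV ≈ 3.06 eV.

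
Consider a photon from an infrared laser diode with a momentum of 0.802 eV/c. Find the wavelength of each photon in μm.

1.55 μm

Take h = 6.62607015 × 10^-34 J·s, c = 2.99792458 × 10^8 m/s, 1 eV = 1.602176634 × 10^-19 J.
In SI units: p = 0.802 eV/c = 4.2861 × 10^-28 kg·m/s.
Apply λ = h/p: λ = 1.546 × 10^-6 m.
Converting to μm: λ = 1.546 μm ≈ 1.55 μm.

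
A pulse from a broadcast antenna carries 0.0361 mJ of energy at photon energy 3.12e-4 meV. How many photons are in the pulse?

7.22e20 photons

Per-photon energy: E = 4.999e-26 J (from energy = 3.12e-4 meV).
N = E_total / E_photon = 3.61e-5 J / 4.999e-26 J = 7.22e20.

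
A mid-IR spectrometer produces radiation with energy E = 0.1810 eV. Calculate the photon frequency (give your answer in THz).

Use h = 6.62607015e-34 J·s, 1 eV = 1.602176634e-19 J.
First convert: E = 0.1810 eV = 2.8999e-20 J.
The photon relation is f = E/h, giving f = 4.377e13 Hz.
Converting to THz: f = 43.77 THz ≈ 43.8 THz.

43.8 THz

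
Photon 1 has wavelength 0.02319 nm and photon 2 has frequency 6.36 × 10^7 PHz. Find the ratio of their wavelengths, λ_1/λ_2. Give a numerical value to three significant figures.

λ_1 = 2.319 × 10^-11 m (from wavelength = 0.02319 nm, via λ given directly).
λ_2 = 4.714 × 10^-15 m (from frequency = 6.36 × 10^7 PHz, via λ = c/f).
Ratio = 2.319 × 10^-11 / 4.714 × 10^-15 = 4920.

4920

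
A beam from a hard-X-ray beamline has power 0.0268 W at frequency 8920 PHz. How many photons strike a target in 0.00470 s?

2.13 × 10^10 photons

Total energy: E_total = P·t = 0.0268 × 0.00470 = 1.260 × 10^-4 J.
Per-photon energy: E = 5.910 × 10^-15 J.
N = E_total / E_photon = 2.13 × 10^10.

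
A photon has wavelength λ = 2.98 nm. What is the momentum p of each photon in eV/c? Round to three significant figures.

416 eV/c

In SI units: λ = 2.98 nm = 2.98e-9 m.
For a photon p = h/λ, so p = 2.224e-25 kg·m/s.
Converting to eV/c: p = 416.1 eV/c ≈ 416 eV/c.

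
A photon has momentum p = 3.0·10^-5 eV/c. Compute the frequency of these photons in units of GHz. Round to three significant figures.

Take h = 6.62607015·10^-34 J·s, c = 2.99792458·10^8 m/s, 1 eV = 1.602176634·10^-19 J.
In SI units: p = 3.0·10^-5 eV/c = 1.6033·10^-32 kg·m/s.
The photon relation is f = pc/h, giving f = 7.254·10^9 Hz.
Converting to GHz: f = 7.254 GHz ≈ 7.25 GHz.

7.25 GHz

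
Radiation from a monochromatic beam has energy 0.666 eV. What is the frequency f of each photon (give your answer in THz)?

161 THz

First convert: E = 0.666 eV = 1.0670 × 10^-19 J.
The photon relation is f = E/h, giving f = 1.610 × 10^14 Hz.
Converting to THz: f = 161.0 THz ≈ 161 THz.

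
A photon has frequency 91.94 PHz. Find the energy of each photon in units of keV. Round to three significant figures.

Convert to SI: f = 91.94 PHz = 9.194 × 10^16 Hz.
For a photon E = hf, so E = 6.092 × 10^-17 J.
Converting to keV: E = 0.3802 keV ≈ 0.380 keV.

0.380 keV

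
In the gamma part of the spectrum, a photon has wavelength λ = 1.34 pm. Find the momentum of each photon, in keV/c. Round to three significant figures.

(h = 6.62607015 × 10^-34 J·s, c = 2.99792458 × 10^8 m/s, 1 eV = 1.602176634 × 10^-19 J.)
First convert: λ = 1.34 pm = 1.34 × 10^-12 m.
Apply p = h/λ: p = 4.945 × 10^-22 kg·m/s.
Converting to keV/c: p = 925.3 keV/c ≈ 925 keV/c.

925 keV/c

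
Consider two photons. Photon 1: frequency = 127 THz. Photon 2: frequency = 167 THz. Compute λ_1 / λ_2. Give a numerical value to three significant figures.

1.31

λ_1 = 2.361·10^-6 m (from frequency = 127 THz, via λ = c/f).
λ_2 = 1.795·10^-6 m (from frequency = 167 THz, via λ = c/f).
Ratio = 2.361·10^-6 / 1.795·10^-6 = 1.31.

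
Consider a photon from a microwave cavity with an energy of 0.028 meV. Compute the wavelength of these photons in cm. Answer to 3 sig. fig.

Take h = 6.62607015·10^-34 J·s, c = 2.99792458·10^8 m/s, 1 eV = 1.602176634·10^-19 J.
In SI units: E = 0.028 meV = 4.4861·10^-24 J.
The photon relation is λ = hc/E, giving λ = 0.04428 m.
Converting to cm: λ = 4.428 cm ≈ 4.43 cm.

4.43 cm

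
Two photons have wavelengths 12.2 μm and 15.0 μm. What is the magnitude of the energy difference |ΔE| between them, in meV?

Using E = hc/λ: E₁ = 1.628e-20 J, E₂ = 1.324e-20 J.
|ΔE| = |1.628e-20 − 1.324e-20| = 3.04e-21 J = 19.0 meV.

19.0 meV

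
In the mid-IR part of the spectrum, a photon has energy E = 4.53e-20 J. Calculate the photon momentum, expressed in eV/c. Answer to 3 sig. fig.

(c = 2.99792458e8 m/s, 1 eV = 1.602176634e-19 J.)
Apply p = E/c: p = 1.511e-28 kg·m/s.
Converting to eV/c: p = 0.2827 eV/c ≈ 0.283 eV/c.

0.283 eV/c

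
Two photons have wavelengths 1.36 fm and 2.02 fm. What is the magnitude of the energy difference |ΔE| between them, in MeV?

298 MeV

Using E = hc/λ: E₁ = 1.461e-10 J, E₂ = 9.834e-11 J.
|ΔE| = |1.461e-10 − 9.834e-11| = 4.77e-11 J = 298 MeV.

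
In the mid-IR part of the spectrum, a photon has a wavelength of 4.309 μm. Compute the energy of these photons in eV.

Convert to SI: λ = 4.309 μm = 4.309e-6 m.
Since E = hc/λ for a photon, E = 4.610e-20 J.
Converting to eV: E = 0.2877 eV ≈ 0.288 eV.

0.288 eV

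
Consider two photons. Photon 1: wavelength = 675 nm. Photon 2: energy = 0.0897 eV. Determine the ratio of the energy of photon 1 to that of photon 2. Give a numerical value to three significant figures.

20.5

E_1 = 2.943e-19 J (from wavelength = 675 nm, via E = hc/λ).
E_2 = 1.437e-20 J (from energy = 0.0897 eV, via E given directly).
Ratio = 2.943e-19 / 1.437e-20 = 20.5.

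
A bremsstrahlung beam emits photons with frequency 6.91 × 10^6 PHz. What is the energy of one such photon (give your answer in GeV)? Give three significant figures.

0.0286 GeV

Convert to SI: f = 6.91 × 10^6 PHz = 6.91 × 10^21 Hz.
The photon relation is E = hf, giving E = 4.579 × 10^-12 J.
Converting to GeV: E = 0.02858 GeV ≈ 0.0286 GeV.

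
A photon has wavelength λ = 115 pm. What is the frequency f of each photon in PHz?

(c = 2.99792458·10^8 m/s.)
In SI units: λ = 115 pm = 1.15·10^-10 m.
Since f = c/λ for a photon, f = 2.607·10^18 Hz.
Converting to PHz: f = 2607 PHz ≈ 2610 PHz.

2610 PHz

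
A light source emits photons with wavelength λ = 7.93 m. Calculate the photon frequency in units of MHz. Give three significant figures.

37.8 MHz

Take c = 2.99792458 × 10^8 m/s.
The photon relation is f = c/λ, giving f = 3.780 × 10^7 Hz.
Converting to MHz: f = 37.80 MHz ≈ 37.8 MHz.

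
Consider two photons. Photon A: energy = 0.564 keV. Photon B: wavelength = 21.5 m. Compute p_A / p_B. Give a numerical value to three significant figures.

p_A = 3.014e-25 kg·m/s (from energy = 0.564 keV, via p = E/c).
p_B = 3.082e-35 kg·m/s (from wavelength = 21.5 m, via p = h/λ).
Ratio = 3.014e-25 / 3.082e-35 = 9.78e9.

9.78e9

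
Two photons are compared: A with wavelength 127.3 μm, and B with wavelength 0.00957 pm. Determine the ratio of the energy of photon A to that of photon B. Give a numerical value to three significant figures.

7.52 × 10^-11

E_A = 1.560 × 10^-21 J (from wavelength = 127.3 μm, via E = hc/λ).
E_B = 2.076 × 10^-11 J (from wavelength = 0.00957 pm, via E = hc/λ).
Ratio = 1.560 × 10^-21 / 2.076 × 10^-11 = 7.52 × 10^-11.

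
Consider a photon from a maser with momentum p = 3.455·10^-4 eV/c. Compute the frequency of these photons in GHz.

83.5 GHz

Take h = 6.62607015·10^-34 J·s, c = 2.99792458·10^8 m/s, 1 eV = 1.602176634·10^-19 J.
Convert to SI: p = 3.455·10^-4 eV/c = 1.8465·10^-31 kg·m/s.
Apply f = pc/h: f = 8.354·10^10 Hz.
Converting to GHz: f = 83.54 GHz ≈ 83.5 GHz.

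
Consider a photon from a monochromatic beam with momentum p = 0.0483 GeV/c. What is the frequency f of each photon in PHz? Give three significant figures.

1.17 × 10^7 PHz

Use h = 6.62607015 × 10^-34 J·s, c = 2.99792458 × 10^8 m/s, 1 eV = 1.602176634 × 10^-19 J.
Convert to SI: p = 0.0483 GeV/c = 2.5813 × 10^-20 kg·m/s.
The photon relation is f = pc/h, giving f = 1.168 × 10^22 Hz.
Converting to PHz: f = 1.168 × 10^7 PHz ≈ 1.17 × 10^7 PHz.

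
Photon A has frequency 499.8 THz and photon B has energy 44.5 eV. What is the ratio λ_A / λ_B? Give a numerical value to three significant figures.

21.5

λ_A = 5.998 × 10^-7 m (from frequency = 499.8 THz, via λ = c/f).
λ_B = 2.786 × 10^-8 m (from energy = 44.5 eV, via λ = hc/E).
Ratio = 5.998 × 10^-7 / 2.786 × 10^-8 = 21.5.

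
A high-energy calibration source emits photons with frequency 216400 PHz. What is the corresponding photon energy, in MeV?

Use h = 6.62607015·10^-34 J·s, 1 eV = 1.602176634·10^-19 J.
Convert to SI: f = 216400 PHz = 2.164·10^20 Hz.
Apply E = hf: E = 1.434·10^-13 J.
Converting to MeV: E = 0.8950 MeV ≈ 0.895 MeV.

0.895 MeV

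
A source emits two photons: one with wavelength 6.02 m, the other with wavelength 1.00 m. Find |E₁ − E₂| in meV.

1.03 × 10^-3 meV

Using E = hc/λ: E₁ = 3.300 × 10^-26 J, E₂ = 1.986 × 10^-25 J.
|ΔE| = |3.300 × 10^-26 − 1.986 × 10^-25| = 1.66 × 10^-25 J = 1.03 × 10^-3 meV.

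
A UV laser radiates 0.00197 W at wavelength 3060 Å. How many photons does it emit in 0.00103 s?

3.13e12 photons

Total energy: E_total = P·t = 0.00197 × 0.00103 = 2.029e-6 J.
Per-photon energy: E = 6.492e-19 J.
N = E_total / E_photon = 3.13e12.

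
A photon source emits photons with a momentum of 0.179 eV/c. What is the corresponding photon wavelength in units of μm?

Convert to SI: p = 0.179 eV/c = 9.5663 × 10^-29 kg·m/s.
Apply λ = h/p: λ = 6.926 × 10^-6 m.
Converting to μm: λ = 6.926 μm ≈ 6.93 μm.

6.93 μm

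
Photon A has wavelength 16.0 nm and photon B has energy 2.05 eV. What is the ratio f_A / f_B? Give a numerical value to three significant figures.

f_A = 1.874e16 Hz (from wavelength = 16.0 nm, via f = c/λ).
f_B = 4.957e14 Hz (from energy = 2.05 eV, via f = E/h).
Ratio = 1.874e16 / 4.957e14 = 37.8.

37.8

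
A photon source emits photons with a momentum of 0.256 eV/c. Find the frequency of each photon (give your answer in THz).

Use h = 6.62607015e-34 J·s, c = 2.99792458e8 m/s, 1 eV = 1.602176634e-19 J.
First convert: p = 0.256 eV/c = 1.3681e-28 kg·m/s.
Apply f = pc/h: f = 6.190e13 Hz.
Converting to THz: f = 61.90 THz ≈ 61.9 THz.

61.9 THz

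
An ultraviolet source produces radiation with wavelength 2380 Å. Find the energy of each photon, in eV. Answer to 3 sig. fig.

5.21 eV

(h = 6.62607015e-34 J·s, c = 2.99792458e8 m/s, 1 eV = 1.602176634e-19 J.)
Convert to SI: λ = 2380 Å = 2.38e-7 m.
For a photon E = hc/λ, so E = 8.346e-19 J.
Converting to eV: E = 5.209 eV ≈ 5.21 eV.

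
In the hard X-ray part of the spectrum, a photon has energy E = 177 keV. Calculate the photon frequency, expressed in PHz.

4.28·10^4 PHz

Use h = 6.62607015·10^-34 J·s, 1 eV = 1.602176634·10^-19 J.
First convert: E = 177 keV = 2.8359·10^-14 J.
For a photon f = E/h, so f = 4.280·10^19 Hz.
Converting to PHz: f = 42800 PHz ≈ 4.28·10^4 PHz.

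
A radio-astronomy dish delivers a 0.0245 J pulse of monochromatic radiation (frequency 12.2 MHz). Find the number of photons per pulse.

Per-photon energy: E = 8.084e-27 J (from frequency = 12.2 MHz).
N = E_total / E_photon = 0.0245 J / 8.084e-27 J = 3.03e24.

3.03e24 photons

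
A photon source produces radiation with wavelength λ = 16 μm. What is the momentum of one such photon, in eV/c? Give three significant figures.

Use h = 6.62607015·10^-34 J·s, c = 2.99792458·10^8 m/s, 1 eV = 1.602176634·10^-19 J.
Convert to SI: λ = 16 μm = 1.6·10^-5 m.
The photon relation is p = h/λ, giving p = 4.141·10^-29 kg·m/s.
Converting to eV/c: p = 0.07749 eV/c ≈ 0.0775 eV/c.

0.0775 eV/c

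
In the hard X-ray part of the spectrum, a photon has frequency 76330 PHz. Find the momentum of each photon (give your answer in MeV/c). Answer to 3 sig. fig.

First convert: f = 76330 PHz = 7.633·10^19 Hz.
Since p = hf/c for a photon, p = 1.687·10^-22 kg·m/s.
Converting to MeV/c: p = 0.3157 MeV/c ≈ 0.316 MeV/c.

0.316 MeV/c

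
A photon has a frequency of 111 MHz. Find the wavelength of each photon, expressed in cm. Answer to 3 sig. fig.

(c = 2.99792458·10^8 m/s.)
First convert: f = 111 MHz = 1.11·10^8 Hz.
Apply λ = c/f: λ = 2.701 m.
Converting to cm: λ = 270.1 cm ≈ 270 cm.

270 cm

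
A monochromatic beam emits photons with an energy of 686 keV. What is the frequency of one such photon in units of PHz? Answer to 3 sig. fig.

1.66 × 10^5 PHz

(h = 6.62607015 × 10^-34 J·s, 1 eV = 1.602176634 × 10^-19 J.)
In SI units: E = 686 keV = 1.0991 × 10^-13 J.
Apply f = E/h: f = 1.659 × 10^20 Hz.
Converting to PHz: f = 165900 PHz ≈ 1.66 × 10^5 PHz.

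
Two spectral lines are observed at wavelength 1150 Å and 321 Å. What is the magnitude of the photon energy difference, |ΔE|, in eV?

Using E = hc/λ: E₁ = 1.727e-18 J, E₂ = 6.188e-18 J.
|ΔE| = |1.727e-18 − 6.188e-18| = 4.46e-18 J = 27.8 eV.

27.8 eV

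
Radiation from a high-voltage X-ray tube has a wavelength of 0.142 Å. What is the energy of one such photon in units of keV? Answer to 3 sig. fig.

(h = 6.62607015 × 10^-34 J·s, c = 2.99792458 × 10^8 m/s, 1 eV = 1.602176634 × 10^-19 J.)
In SI units: λ = 0.142 Å = 1.42 × 10^-11 m.
Apply E = hc/λ: E = 1.399 × 10^-14 J.
Converting to keV: E = 87.31 keV ≈ 87.3 keV.

87.3 keV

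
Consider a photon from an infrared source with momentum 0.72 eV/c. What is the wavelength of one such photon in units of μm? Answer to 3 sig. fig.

Take h = 6.62607015 × 10^-34 J·s, c = 2.99792458 × 10^8 m/s, 1 eV = 1.602176634 × 10^-19 J.
Convert to SI: p = 0.72 eV/c = 3.8479 × 10^-28 kg·m/s.
For a photon λ = h/p, so λ = 1.722 × 10^-6 m.
Converting to μm: λ = 1.722 μm ≈ 1.72 μm.

1.72 μm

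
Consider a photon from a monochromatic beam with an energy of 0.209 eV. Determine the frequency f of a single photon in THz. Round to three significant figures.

Take h = 6.62607015e-34 J·s, 1 eV = 1.602176634e-19 J.
In SI units: E = 0.209 eV = 3.3485e-20 J.
Since f = E/h for a photon, f = 5.054e13 Hz.
Converting to THz: f = 50.54 THz ≈ 50.5 THz.

50.5 THz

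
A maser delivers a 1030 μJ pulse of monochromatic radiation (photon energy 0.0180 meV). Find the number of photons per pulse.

3.57 × 10^20 photons

Per-photon energy: E = 2.884 × 10^-24 J (from energy = 0.0180 meV).
N = E_total / E_photon = 0.00103 J / 2.884 × 10^-24 J = 3.57 × 10^20.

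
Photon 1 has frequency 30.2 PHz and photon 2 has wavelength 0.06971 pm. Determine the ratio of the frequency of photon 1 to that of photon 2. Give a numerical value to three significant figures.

7.02e-6

f_1 = 3.020e16 Hz (from frequency = 30.2 PHz, via f given directly).
f_2 = 4.301e21 Hz (from wavelength = 0.06971 pm, via f = c/λ).
Ratio = 3.020e16 / 4.301e21 = 7.02e-6.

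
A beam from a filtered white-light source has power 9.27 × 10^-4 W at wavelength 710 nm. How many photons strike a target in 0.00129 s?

4.27 × 10^12 photons

Total energy: E_total = P·t = 9.27 × 10^-4 × 0.00129 = 1.196 × 10^-6 J.
Per-photon energy: E = 2.798 × 10^-19 J.
N = E_total / E_photon = 4.27 × 10^12.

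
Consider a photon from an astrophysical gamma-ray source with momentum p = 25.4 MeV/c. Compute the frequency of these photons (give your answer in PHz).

6.14e6 PHz

First convert: p = 25.4 MeV/c = 1.3574e-20 kg·m/s.
Since f = pc/h for a photon, f = 6.142e21 Hz.
Converting to PHz: f = 6.142e6 PHz ≈ 6.14e6 PHz.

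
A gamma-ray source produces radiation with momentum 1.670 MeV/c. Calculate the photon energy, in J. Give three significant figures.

2.68e-13 J

Convert to SI: p = 1.670 MeV/c = 8.9250e-22 kg·m/s.
Apply E = pc: E = 2.676e-13 J.
So E ≈ 2.68e-13 J.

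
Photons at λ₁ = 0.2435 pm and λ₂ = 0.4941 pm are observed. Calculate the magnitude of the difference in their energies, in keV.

Using E = hc/λ: E₁ = 8.1579e-13 J, E₂ = 4.0203e-13 J.
|ΔE| = |8.1579e-13 − 4.0203e-13| = 4.14e-13 J = 2580 keV.

2580 keV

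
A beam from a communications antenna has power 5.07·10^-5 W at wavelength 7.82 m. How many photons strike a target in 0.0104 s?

Total energy: E_total = P·t = 5.07·10^-5 × 0.0104 = 5.273·10^-7 J.
Per-photon energy: E = 2.540·10^-26 J.
N = E_total / E_photon = 2.08·10^19.

2.08·10^19 photons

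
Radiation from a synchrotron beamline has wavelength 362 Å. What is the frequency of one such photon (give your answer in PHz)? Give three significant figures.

8.28 PHz

First convert: λ = 362 Å = 3.62e-8 m.
For a photon f = c/λ, so f = 8.282e15 Hz.
Converting to PHz: f = 8.282 PHz ≈ 8.28 PHz.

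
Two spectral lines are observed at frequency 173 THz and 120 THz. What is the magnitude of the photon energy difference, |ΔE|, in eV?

Using E = hf: E₁ = 1.146 × 10^-19 J, E₂ = 7.951 × 10^-20 J.
|ΔE| = |1.146 × 10^-19 − 7.951 × 10^-20| = 3.51 × 10^-20 J = 0.219 eV.

0.219 eV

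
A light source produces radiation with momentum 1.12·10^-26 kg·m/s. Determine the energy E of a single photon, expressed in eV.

21.0 eV

Since E = pc for a photon, E = 3.358·10^-18 J.
Converting to eV: E = 20.96 eV ≈ 21.0 eV.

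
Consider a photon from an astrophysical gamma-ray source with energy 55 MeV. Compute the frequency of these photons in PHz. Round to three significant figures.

Convert to SI: E = 55 MeV = 8.8120 × 10^-12 J.
Since f = E/h for a photon, f = 1.330 × 10^22 Hz.
Converting to PHz: f = 1.330 × 10^7 PHz ≈ 1.33 × 10^7 PHz.

1.33 × 10^7 PHz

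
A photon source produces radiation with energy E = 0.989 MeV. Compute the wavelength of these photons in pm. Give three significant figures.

(h = 6.62607015·10^-34 J·s, c = 2.99792458·10^8 m/s, 1 eV = 1.602176634·10^-19 J.)
Convert to SI: E = 0.989 MeV = 1.5846·10^-13 J.
For a photon λ = hc/E, so λ = 1.254·10^-12 m.
Converting to pm: λ = 1.254 pm ≈ 1.25 pm.

1.25 pm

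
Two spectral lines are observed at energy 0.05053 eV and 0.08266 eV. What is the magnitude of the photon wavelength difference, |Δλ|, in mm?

Using λ = hc/E: λ₁ = 2.4537 × 10^-5 m, λ₂ = 1.4999 × 10^-5 m.
|Δλ| = |2.4537 × 10^-5 − 1.4999 × 10^-5| = 9.54 × 10^-6 m = 9.54 × 10^-3 mm.

9.54 × 10^-3 mm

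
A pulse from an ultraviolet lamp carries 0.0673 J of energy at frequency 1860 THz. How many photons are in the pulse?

5.46·10^16 photons

Per-photon energy: E = 1.232·10^-18 J (from frequency = 1860 THz).
N = E_total / E_photon = 0.0673 J / 1.232·10^-18 J = 5.46·10^16.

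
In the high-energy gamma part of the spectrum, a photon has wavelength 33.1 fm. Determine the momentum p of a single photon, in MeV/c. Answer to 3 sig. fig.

37.5 MeV/c

Take h = 6.62607015 × 10^-34 J·s, c = 2.99792458 × 10^8 m/s, 1 eV = 1.602176634 × 10^-19 J.
First convert: λ = 33.1 fm = 3.31 × 10^-14 m.
Apply p = h/λ: p = 2.002 × 10^-20 kg·m/s.
Converting to MeV/c: p = 37.46 MeV/c ≈ 37.5 MeV/c.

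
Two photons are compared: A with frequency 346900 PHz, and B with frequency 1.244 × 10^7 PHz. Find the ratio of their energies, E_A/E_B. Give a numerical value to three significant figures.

E_A = 2.299 × 10^-13 J (from frequency = 346900 PHz, via E = hf).
E_B = 8.243 × 10^-12 J (from frequency = 1.244 × 10^7 PHz, via E = hf).
Ratio = 2.299 × 10^-13 / 8.243 × 10^-12 = 0.0279.

0.0279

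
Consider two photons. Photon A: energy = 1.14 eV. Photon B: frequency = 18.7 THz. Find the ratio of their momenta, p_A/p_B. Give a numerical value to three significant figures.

p_A = 6.092e-28 kg·m/s (from energy = 1.14 eV, via p = E/c).
p_B = 4.133e-29 kg·m/s (from frequency = 18.7 THz, via p = hf/c).
Ratio = 6.092e-28 / 4.133e-29 = 14.7.

14.7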